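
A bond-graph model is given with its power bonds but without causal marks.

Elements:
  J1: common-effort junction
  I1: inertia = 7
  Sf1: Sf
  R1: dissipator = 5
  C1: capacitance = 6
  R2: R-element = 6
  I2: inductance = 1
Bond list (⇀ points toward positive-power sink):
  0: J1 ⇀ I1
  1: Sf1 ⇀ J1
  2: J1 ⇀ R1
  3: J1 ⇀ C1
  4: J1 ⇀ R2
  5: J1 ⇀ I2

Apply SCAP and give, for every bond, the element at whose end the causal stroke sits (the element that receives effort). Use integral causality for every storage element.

bond 0 stroke at I1
bond 1 stroke at Sf1
bond 2 stroke at R1
bond 3 stroke at J1
bond 4 stroke at R2
bond 5 stroke at I2

β1 →Sf1  (Sf1 fixes flow; stroke at Sf1)
β0 →I1  (I1 outputs flow p/I1)
β3 →J1  (C1: C, integral causality)
β2 →R1  (J1: bond 3 brought effort, rest push out)
β4 →R2  (0-jn J1 has e-setter on 3)
β5 →I2  (J1 effort already set via bond 3)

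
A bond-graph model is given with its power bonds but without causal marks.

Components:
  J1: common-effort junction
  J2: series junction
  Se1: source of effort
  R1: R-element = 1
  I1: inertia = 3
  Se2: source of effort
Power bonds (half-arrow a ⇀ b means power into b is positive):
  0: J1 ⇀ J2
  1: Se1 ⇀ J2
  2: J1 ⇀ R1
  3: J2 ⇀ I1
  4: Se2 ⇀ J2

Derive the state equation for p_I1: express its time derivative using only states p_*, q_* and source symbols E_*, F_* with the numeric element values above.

#1 →J2  (source Se1 imposes e)
#4 →J2  (Se2 (Se) sets effort on bond)
#3 →I1  (I1: I, integral causality)
#0 →J2  (J2: bond 3 brought flow, rest push out)
#2 →J1  (only one effort-in slot at J1)

dp_I1/dt = E_Se1 + E_Se2 - p_I1/3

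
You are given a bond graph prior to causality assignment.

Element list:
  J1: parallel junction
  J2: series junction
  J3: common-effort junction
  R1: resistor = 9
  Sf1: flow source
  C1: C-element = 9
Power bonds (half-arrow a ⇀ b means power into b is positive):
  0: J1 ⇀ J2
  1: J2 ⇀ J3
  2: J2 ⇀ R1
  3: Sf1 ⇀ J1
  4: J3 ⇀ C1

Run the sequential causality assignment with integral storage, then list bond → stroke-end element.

#0 stroke at J1
#1 stroke at J2
#2 stroke at J2
#3 stroke at Sf1
#4 stroke at J3

bond 3 stroke at Sf1  (Sf1 fixes flow; stroke at Sf1)
bond 0 stroke at J1  (closing 0-jn rule on J1)
bond 1 stroke at J2  (J2: bond 0 brought flow, rest push out)
bond 2 stroke at J2  (J2: bond 0 brought flow, rest push out)
bond 4 stroke at J3  (J3: last free bond brings effort in)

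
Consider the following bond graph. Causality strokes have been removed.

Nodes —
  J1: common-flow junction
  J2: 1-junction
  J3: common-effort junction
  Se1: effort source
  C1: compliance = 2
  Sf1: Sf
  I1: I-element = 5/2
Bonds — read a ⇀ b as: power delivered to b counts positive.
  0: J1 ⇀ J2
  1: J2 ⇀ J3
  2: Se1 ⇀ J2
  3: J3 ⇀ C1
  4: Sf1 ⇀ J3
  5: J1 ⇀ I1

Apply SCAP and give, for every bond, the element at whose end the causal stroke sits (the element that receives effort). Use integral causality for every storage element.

#2 →J2  (Se1 fixes effort; stroke away)
#4 →Sf1  (Sf1 fixes flow; stroke at Sf1)
#3 →J3  (C1 integral (e out))
#1 →J2  (common-e at J3 fixed by 3)
#0 →J1  (J2 needs exactly one f-in)
#5 →I1  (J1 needs exactly one f-in)

b0 stroke at J1
b1 stroke at J2
b2 stroke at J2
b3 stroke at J3
b4 stroke at Sf1
b5 stroke at I1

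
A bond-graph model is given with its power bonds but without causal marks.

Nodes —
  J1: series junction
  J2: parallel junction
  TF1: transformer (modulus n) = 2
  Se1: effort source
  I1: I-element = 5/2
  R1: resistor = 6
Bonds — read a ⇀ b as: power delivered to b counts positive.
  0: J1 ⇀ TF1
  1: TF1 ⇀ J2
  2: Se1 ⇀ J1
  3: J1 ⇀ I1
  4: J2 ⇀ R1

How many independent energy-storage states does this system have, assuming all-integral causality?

b2 |J1  (Se1 (Se) sets effort on bond)
b3 |I1  (prefer integral on I1)
b0 |J1  (1-jn J1 has f-setter on 3)
b1 |TF1  (TF1: transformer flips bond 0)
b4 |J2  (only one effort-in slot at J2)

1  (I1 all integral)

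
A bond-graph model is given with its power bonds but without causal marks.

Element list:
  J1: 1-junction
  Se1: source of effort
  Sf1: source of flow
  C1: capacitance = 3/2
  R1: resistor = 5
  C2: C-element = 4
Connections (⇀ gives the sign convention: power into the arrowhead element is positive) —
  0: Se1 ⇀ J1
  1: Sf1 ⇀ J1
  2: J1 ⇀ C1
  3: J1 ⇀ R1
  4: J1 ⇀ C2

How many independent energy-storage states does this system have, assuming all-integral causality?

β0 stroke→J1  (source Se1 imposes e)
β1 stroke→Sf1  (source Sf1 imposes f)
β2 stroke→J1  (J1 flow already set via bond 1)
β3 stroke→J1  (1-jn J1 has f-setter on 1)
β4 stroke→J1  (J1 flow already set via bond 1)

2  (C1, C2 all integral)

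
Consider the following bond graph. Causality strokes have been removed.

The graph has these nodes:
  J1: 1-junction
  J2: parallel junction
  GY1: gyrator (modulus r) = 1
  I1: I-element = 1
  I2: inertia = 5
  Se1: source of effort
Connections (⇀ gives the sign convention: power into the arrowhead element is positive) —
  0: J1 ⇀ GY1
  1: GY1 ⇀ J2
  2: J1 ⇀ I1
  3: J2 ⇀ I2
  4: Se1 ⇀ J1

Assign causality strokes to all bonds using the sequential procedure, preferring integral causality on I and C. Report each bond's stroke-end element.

#0 →J1
#1 →J2
#2 →I1
#3 →I2
#4 →J1

β4 →J1  (Se1 (Se) sets effort on bond)
β2 →I1  (I1 outputs flow p/I1)
β0 →J1  (common-f at J1 fixed by 2)
β1 →J2  (through GY1, causality inverts; strokes same side of GY1)
β3 →I2  (J2: bond 1 brought effort, rest push out)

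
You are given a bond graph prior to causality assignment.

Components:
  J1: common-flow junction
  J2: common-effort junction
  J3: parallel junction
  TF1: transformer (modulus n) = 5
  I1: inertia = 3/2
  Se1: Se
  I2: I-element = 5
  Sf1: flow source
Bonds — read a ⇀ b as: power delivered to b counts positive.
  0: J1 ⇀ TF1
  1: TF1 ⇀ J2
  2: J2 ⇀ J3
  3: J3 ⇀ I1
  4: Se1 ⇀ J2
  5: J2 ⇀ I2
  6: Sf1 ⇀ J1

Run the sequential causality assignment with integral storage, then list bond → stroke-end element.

b4 stroke at J2  (Se1 (Se) sets effort on bond)
b6 stroke at Sf1  (source Sf1 imposes f)
b0 stroke at J1  (J1 flow already set via bond 6)
b1 stroke at TF1  (0-jn J2 has e-setter on 4)
b2 stroke at J3  (J2: bond 4 brought effort, rest push out)
b5 stroke at I2  (common-e at J2 fixed by 4)
b3 stroke at I1  (0-jn J3 has e-setter on 2)

b0 |J1
b1 |TF1
b2 |J3
b3 |I1
b4 |J2
b5 |I2
b6 |Sf1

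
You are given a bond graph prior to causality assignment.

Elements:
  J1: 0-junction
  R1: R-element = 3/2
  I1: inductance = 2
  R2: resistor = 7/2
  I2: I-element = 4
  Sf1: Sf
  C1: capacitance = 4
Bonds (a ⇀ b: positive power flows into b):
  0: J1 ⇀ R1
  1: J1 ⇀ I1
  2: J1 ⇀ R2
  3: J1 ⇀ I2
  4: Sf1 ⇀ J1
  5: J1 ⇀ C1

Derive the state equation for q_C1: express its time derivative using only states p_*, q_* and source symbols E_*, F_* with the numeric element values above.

bond 4 →Sf1  (Sf1 (Sf) sets flow on bond)
bond 1 →I1  (I1 outputs flow p/I1)
bond 3 →I2  (I2 outputs flow p/I2)
bond 5 →J1  (C1 outputs effort q/C1)
bond 0 →R1  (0-jn J1 has e-setter on 5)
bond 2 →R2  (J1: bond 5 brought effort, rest push out)

dq_C1/dt = F_Sf1 - p_I1/2 - p_I2/4 - 5*q_C1/21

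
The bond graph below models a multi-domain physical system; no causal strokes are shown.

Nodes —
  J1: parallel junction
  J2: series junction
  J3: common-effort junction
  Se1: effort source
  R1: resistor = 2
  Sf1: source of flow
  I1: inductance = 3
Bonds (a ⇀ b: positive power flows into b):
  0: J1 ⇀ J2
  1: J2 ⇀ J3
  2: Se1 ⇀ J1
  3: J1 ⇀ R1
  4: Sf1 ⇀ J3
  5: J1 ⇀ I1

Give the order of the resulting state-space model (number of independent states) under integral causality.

#2 stroke at J1  (Se1 fixes effort; stroke away)
#4 stroke at Sf1  (source Sf1 imposes f)
#0 stroke at J2  (0-jn J1 has e-setter on 2)
#3 stroke at R1  (J1: bond 2 brought effort, rest push out)
#5 stroke at I1  (common-e at J1 fixed by 2)
#1 stroke at J3  (only one flow-in slot at J2)

1  (I1 all integral)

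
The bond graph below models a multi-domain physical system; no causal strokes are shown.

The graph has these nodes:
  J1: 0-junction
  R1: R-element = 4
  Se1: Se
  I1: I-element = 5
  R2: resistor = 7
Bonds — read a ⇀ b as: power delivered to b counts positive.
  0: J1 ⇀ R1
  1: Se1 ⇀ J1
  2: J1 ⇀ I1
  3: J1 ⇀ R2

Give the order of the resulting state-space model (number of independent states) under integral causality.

#1 stroke at J1  (Se1 fixes effort; stroke away)
#0 stroke at R1  (J1 effort already set via bond 1)
#2 stroke at I1  (0-jn J1 has e-setter on 1)
#3 stroke at R2  (0-jn J1 has e-setter on 1)

1  (I1 all integral)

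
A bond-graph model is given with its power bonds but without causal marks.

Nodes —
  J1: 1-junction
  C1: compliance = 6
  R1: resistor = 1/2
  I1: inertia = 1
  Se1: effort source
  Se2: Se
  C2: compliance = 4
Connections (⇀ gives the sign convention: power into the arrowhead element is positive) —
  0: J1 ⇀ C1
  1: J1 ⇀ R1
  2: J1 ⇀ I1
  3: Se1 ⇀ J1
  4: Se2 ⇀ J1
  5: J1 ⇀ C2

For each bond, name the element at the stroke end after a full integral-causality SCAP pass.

bond 0 stroke→J1
bond 1 stroke→J1
bond 2 stroke→I1
bond 3 stroke→J1
bond 4 stroke→J1
bond 5 stroke→J1

bond 3 |J1  (Se1 (Se) sets effort on bond)
bond 4 |J1  (Se2: effort source, stroke at far end)
bond 0 |J1  (C1 outputs effort q/C1)
bond 2 |I1  (prefer integral on I1)
bond 1 |J1  (1-jn J1 has f-setter on 2)
bond 5 |J1  (common-f at J1 fixed by 2)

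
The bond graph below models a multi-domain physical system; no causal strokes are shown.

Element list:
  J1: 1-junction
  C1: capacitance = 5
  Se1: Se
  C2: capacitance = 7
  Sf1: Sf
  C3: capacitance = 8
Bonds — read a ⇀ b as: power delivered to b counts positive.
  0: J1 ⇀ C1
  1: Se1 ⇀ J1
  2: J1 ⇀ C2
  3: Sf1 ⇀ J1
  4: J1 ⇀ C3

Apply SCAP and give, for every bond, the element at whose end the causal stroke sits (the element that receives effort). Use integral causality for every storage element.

β0 |J1
β1 |J1
β2 |J1
β3 |Sf1
β4 |J1

#1 |J1  (Se1 fixes effort; stroke away)
#3 |Sf1  (Sf1 fixes flow; stroke at Sf1)
#0 |J1  (1-jn J1 has f-setter on 3)
#2 |J1  (J1 flow already set via bond 3)
#4 |J1  (common-f at J1 fixed by 3)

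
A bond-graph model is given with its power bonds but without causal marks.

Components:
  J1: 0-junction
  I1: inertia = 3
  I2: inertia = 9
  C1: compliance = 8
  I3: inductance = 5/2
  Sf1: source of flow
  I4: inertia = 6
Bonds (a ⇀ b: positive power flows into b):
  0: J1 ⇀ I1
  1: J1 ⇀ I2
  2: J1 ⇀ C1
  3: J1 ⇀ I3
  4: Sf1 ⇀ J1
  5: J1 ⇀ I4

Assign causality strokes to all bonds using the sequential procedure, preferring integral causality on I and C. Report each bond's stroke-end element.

β0 |I1
β1 |I2
β2 |J1
β3 |I3
β4 |Sf1
β5 |I4

b4 →Sf1  (source Sf1 imposes f)
b0 →I1  (I1 integral (f out))
b1 →I2  (I2 outputs flow p/I2)
b2 →J1  (C1 outputs effort q/C1)
b3 →I3  (J1 effort already set via bond 2)
b5 →I4  (0-jn J1 has e-setter on 2)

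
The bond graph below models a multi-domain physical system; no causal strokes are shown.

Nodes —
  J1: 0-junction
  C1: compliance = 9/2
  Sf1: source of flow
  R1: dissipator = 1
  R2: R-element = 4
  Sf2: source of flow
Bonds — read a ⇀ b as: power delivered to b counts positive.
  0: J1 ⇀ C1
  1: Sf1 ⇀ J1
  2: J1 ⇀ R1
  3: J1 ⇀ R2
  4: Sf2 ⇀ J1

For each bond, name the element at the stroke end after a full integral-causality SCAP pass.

b0 |J1
b1 |Sf1
b2 |R1
b3 |R2
b4 |Sf2

#1 stroke→Sf1  (Sf1: flow source, stroke at near end)
#4 stroke→Sf2  (Sf2: flow source, stroke at near end)
#0 stroke→J1  (prefer integral on C1)
#2 stroke→R1  (J1 effort already set via bond 0)
#3 stroke→R2  (J1 effort already set via bond 0)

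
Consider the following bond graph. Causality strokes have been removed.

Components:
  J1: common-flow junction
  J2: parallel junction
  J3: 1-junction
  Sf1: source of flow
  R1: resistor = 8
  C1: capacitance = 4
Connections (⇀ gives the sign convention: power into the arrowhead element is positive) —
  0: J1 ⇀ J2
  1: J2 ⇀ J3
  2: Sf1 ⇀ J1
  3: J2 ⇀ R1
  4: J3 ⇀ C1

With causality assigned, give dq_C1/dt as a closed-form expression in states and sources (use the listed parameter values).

dq_C1/dt = F_Sf1 - q_C1/32

#2 stroke at Sf1  (Sf1 fixes flow; stroke at Sf1)
#0 stroke at J1  (J1 flow already set via bond 2)
#4 stroke at J3  (C1 outputs effort q/C1)
#1 stroke at J2  (J3: last free bond brings flow in)
#3 stroke at R1  (J2: bond 1 brought effort, rest push out)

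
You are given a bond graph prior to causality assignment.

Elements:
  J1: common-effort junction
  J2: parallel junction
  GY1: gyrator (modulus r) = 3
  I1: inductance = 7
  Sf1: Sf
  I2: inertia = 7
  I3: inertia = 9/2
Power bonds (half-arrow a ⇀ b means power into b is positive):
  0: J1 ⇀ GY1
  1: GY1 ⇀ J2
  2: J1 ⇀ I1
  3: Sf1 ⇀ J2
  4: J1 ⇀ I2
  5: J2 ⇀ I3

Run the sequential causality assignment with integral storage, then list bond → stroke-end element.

b0 stroke→J1
b1 stroke→J2
b2 stroke→I1
b3 stroke→Sf1
b4 stroke→I2
b5 stroke→I3

β3 →Sf1  (source Sf1 imposes f)
β2 →I1  (I1: I, integral causality)
β4 →I2  (I2: I, integral causality)
β0 →J1  (closing 0-jn rule on J1)
β1 →J2  (GY1 both-in/both-out from 0)
β5 →I3  (J2 effort already set via bond 1)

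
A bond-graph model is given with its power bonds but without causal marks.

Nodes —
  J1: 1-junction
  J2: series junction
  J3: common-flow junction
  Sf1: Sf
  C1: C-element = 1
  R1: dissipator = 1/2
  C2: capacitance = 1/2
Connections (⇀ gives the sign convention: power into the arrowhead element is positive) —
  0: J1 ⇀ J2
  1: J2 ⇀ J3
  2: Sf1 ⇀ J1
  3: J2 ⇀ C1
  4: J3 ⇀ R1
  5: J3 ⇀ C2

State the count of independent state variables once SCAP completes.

2  (C1, C2 all integral)

b2 |Sf1  (Sf1 fixes flow; stroke at Sf1)
b0 |J1  (J1 flow already set via bond 2)
b1 |J2  (J2 flow already set via bond 0)
b3 |J2  (common-f at J2 fixed by 0)
b4 |J3  (J3 flow already set via bond 1)
b5 |J3  (1-jn J3 has f-setter on 1)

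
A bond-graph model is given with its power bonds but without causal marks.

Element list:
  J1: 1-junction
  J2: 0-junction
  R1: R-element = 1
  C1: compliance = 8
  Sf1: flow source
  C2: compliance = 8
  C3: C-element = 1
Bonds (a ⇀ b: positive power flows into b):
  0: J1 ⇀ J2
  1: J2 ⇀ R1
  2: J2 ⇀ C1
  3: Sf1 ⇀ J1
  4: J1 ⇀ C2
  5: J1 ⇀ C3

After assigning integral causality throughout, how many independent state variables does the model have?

3  (C1, C2, C3 all integral)

b3 stroke→Sf1  (Sf1 (Sf) sets flow on bond)
b0 stroke→J1  (common-f at J1 fixed by 3)
b4 stroke→J1  (common-f at J1 fixed by 3)
b5 stroke→J1  (J1 flow already set via bond 3)
b2 stroke→J2  (prefer integral on C1)
b1 stroke→R1  (0-jn J2 has e-setter on 2)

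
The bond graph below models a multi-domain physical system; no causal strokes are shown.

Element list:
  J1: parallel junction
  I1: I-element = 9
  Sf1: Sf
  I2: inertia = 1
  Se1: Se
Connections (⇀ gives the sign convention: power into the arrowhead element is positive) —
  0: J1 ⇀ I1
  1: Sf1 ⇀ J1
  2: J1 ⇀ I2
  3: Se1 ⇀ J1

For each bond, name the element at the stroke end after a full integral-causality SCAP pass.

β0 stroke at I1
β1 stroke at Sf1
β2 stroke at I2
β3 stroke at J1

bond 1 stroke→Sf1  (Sf1: flow source, stroke at near end)
bond 3 stroke→J1  (Se1: effort source, stroke at far end)
bond 0 stroke→I1  (0-jn J1 has e-setter on 3)
bond 2 stroke→I2  (J1: bond 3 brought effort, rest push out)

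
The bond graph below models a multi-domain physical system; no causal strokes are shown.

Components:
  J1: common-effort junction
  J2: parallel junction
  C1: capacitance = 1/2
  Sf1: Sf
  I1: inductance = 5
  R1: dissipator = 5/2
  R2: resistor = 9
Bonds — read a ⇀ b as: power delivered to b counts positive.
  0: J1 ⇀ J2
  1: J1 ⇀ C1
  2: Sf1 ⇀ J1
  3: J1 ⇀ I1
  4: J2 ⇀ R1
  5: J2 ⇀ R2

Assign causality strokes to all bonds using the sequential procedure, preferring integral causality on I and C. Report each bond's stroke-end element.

b0 stroke at J2
b1 stroke at J1
b2 stroke at Sf1
b3 stroke at I1
b4 stroke at R1
b5 stroke at R2

b2 →Sf1  (Sf1: flow source, stroke at near end)
b1 →J1  (C1 integral (e out))
b0 →J2  (common-e at J1 fixed by 1)
b3 →I1  (J1 effort already set via bond 1)
b4 →R1  (J2: bond 0 brought effort, rest push out)
b5 →R2  (J2 effort already set via bond 0)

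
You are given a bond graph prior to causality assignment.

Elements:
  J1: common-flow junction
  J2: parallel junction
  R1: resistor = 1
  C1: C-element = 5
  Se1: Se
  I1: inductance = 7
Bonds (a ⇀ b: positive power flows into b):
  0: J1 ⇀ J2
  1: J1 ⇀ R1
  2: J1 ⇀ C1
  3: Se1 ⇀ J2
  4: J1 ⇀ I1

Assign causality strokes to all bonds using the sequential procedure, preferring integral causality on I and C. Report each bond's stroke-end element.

bond 0 →J1
bond 1 →J1
bond 2 →J1
bond 3 →J2
bond 4 →I1

bond 3 stroke→J2  (Se1 (Se) sets effort on bond)
bond 0 stroke→J1  (common-e at J2 fixed by 3)
bond 2 stroke→J1  (prefer integral on C1)
bond 4 stroke→I1  (I1 outputs flow p/I1)
bond 1 stroke→J1  (1-jn J1 has f-setter on 4)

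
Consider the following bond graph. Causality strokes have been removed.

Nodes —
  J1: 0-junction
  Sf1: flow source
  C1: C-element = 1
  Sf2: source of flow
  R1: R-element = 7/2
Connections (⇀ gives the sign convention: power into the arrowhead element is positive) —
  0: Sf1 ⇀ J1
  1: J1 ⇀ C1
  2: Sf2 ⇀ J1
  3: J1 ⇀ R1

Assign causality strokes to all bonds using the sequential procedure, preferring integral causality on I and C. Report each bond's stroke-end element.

bond 0 stroke at Sf1  (Sf1: flow source, stroke at near end)
bond 2 stroke at Sf2  (Sf2 (Sf) sets flow on bond)
bond 1 stroke at J1  (C1: C, integral causality)
bond 3 stroke at R1  (J1: bond 1 brought effort, rest push out)

b0 |Sf1
b1 |J1
b2 |Sf2
b3 |R1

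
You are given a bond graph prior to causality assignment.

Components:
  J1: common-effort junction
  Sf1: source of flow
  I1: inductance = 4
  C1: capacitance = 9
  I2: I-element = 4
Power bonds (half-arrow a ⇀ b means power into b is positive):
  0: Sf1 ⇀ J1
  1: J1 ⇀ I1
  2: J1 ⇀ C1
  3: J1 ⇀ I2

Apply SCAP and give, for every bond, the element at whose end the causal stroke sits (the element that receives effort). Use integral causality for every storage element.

#0 stroke at Sf1  (Sf1 (Sf) sets flow on bond)
#1 stroke at I1  (I1 integral (f out))
#2 stroke at J1  (C1: C, integral causality)
#3 stroke at I2  (J1: bond 2 brought effort, rest push out)

bond 0 stroke at Sf1
bond 1 stroke at I1
bond 2 stroke at J1
bond 3 stroke at I2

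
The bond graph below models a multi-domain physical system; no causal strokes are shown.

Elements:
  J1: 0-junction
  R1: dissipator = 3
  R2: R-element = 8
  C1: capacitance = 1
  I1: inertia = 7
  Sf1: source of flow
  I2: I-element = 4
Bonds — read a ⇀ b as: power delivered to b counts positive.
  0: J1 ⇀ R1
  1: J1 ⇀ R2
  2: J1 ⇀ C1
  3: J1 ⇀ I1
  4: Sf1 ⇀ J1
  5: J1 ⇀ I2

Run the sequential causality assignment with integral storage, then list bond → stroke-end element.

bond 4 stroke→Sf1  (Sf1 fixes flow; stroke at Sf1)
bond 2 stroke→J1  (prefer integral on C1)
bond 0 stroke→R1  (common-e at J1 fixed by 2)
bond 1 stroke→R2  (common-e at J1 fixed by 2)
bond 3 stroke→I1  (0-jn J1 has e-setter on 2)
bond 5 stroke→I2  (common-e at J1 fixed by 2)

bond 0 stroke at R1
bond 1 stroke at R2
bond 2 stroke at J1
bond 3 stroke at I1
bond 4 stroke at Sf1
bond 5 stroke at I2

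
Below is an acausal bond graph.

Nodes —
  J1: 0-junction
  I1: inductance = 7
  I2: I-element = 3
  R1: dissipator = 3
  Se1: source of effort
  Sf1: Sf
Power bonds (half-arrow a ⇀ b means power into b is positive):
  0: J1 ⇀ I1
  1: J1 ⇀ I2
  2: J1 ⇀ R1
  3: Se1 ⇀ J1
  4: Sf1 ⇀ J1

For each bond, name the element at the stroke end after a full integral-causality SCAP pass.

b0 stroke at I1
b1 stroke at I2
b2 stroke at R1
b3 stroke at J1
b4 stroke at Sf1

bond 3 stroke→J1  (source Se1 imposes e)
bond 4 stroke→Sf1  (Sf1 fixes flow; stroke at Sf1)
bond 0 stroke→I1  (J1: bond 3 brought effort, rest push out)
bond 1 stroke→I2  (common-e at J1 fixed by 3)
bond 2 stroke→R1  (J1 effort already set via bond 3)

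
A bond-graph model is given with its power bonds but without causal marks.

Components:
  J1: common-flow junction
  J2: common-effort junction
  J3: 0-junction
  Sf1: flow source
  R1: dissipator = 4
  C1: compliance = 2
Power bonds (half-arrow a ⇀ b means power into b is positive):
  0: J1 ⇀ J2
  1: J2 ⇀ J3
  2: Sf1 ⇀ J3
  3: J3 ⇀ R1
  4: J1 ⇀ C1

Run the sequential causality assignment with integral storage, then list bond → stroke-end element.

bond 2 stroke at Sf1  (Sf1 fixes flow; stroke at Sf1)
bond 4 stroke at J1  (prefer integral on C1)
bond 0 stroke at J2  (J1: last free bond brings flow in)
bond 1 stroke at J3  (J2 effort already set via bond 0)
bond 3 stroke at R1  (common-e at J3 fixed by 1)

bond 0 stroke at J2
bond 1 stroke at J3
bond 2 stroke at Sf1
bond 3 stroke at R1
bond 4 stroke at J1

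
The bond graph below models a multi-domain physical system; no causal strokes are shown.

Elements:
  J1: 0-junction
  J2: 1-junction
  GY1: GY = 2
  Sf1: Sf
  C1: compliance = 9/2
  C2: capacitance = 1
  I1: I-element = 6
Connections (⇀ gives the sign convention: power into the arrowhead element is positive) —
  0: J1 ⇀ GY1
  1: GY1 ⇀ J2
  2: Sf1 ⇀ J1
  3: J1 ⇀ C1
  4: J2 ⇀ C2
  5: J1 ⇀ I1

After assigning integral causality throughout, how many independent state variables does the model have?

b2 stroke at Sf1  (Sf1 fixes flow; stroke at Sf1)
b3 stroke at J1  (C1: C, integral causality)
b0 stroke at GY1  (common-e at J1 fixed by 3)
b5 stroke at I1  (common-e at J1 fixed by 3)
b1 stroke at GY1  (GY1 both-in/both-out from 0)
b4 stroke at J2  (1-jn J2 has f-setter on 1)

3  (C1, C2, I1 all integral)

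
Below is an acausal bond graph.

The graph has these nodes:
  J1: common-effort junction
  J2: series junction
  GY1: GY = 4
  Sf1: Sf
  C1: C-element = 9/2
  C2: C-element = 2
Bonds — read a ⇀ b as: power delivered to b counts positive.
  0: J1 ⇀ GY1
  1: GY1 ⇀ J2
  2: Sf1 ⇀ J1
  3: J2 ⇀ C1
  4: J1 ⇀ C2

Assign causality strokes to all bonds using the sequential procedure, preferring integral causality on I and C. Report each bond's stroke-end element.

bond 2 |Sf1  (Sf1: flow source, stroke at near end)
bond 3 |J2  (C1 integral (e out))
bond 1 |GY1  (only one flow-in slot at J2)
bond 0 |GY1  (GY1: gyrator matches bond 1)
bond 4 |J1  (J1 needs exactly one e-in)

#0 |GY1
#1 |GY1
#2 |Sf1
#3 |J2
#4 |J1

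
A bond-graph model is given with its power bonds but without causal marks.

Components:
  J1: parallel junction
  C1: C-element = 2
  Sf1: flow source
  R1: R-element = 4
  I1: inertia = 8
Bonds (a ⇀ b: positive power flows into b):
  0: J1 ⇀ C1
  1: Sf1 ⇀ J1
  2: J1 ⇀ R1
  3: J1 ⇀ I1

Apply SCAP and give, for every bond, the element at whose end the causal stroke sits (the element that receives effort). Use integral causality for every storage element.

b1 stroke at Sf1  (source Sf1 imposes f)
b0 stroke at J1  (prefer integral on C1)
b2 stroke at R1  (J1 effort already set via bond 0)
b3 stroke at I1  (J1 effort already set via bond 0)

#0 |J1
#1 |Sf1
#2 |R1
#3 |I1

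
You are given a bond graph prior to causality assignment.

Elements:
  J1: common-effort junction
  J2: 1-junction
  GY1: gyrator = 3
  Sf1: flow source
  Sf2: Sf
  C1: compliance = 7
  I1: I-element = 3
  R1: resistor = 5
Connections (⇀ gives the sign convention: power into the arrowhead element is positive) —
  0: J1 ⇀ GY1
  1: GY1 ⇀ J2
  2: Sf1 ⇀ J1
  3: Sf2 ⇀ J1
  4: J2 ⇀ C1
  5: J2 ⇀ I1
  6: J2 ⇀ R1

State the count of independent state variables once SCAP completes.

#2 →Sf1  (Sf1 (Sf) sets flow on bond)
#3 →Sf2  (Sf2 fixes flow; stroke at Sf2)
#0 →J1  (J1 needs exactly one e-in)
#1 →J2  (GY1 both-in/both-out from 0)
#4 →J2  (C1 outputs effort q/C1)
#5 →I1  (prefer integral on I1)
#6 →J2  (1-jn J2 has f-setter on 5)

2  (C1, I1 all integral)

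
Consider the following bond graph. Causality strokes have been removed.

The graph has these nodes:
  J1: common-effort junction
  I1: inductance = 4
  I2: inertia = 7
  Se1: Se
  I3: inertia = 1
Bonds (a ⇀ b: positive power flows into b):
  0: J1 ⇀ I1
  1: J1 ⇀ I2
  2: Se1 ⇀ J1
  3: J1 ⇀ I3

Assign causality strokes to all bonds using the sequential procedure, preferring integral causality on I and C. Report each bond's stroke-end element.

β0 →I1
β1 →I2
β2 →J1
β3 →I3

bond 2 stroke at J1  (source Se1 imposes e)
bond 0 stroke at I1  (J1 effort already set via bond 2)
bond 1 stroke at I2  (J1 effort already set via bond 2)
bond 3 stroke at I3  (common-e at J1 fixed by 2)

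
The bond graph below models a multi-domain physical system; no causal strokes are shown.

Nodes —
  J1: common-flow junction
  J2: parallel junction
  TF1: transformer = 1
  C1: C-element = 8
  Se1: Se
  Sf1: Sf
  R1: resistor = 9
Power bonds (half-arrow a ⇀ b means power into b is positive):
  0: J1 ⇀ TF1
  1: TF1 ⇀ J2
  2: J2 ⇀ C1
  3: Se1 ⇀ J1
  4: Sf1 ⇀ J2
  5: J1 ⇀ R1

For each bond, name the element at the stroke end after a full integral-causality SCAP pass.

bond 3 |J1  (Se1 fixes effort; stroke away)
bond 4 |Sf1  (Sf1: flow source, stroke at near end)
bond 2 |J2  (C1 integral (e out))
bond 1 |TF1  (J2: bond 2 brought effort, rest push out)
bond 0 |J1  (through TF1, causality passes straight; one stroke at TF1)
bond 5 |R1  (only one flow-in slot at J1)

β0 →J1
β1 →TF1
β2 →J2
β3 →J1
β4 →Sf1
β5 →R1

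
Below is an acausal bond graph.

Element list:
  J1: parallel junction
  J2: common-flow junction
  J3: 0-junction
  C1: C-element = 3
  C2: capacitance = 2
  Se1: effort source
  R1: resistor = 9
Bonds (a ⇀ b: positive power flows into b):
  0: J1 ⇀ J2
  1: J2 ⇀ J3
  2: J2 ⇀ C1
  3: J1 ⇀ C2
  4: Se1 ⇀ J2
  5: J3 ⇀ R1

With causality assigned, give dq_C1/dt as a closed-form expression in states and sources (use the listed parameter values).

dq_C1/dt = E_Se1/9 - q_C1/27 + q_C2/18

#4 stroke→J2  (Se1 fixes effort; stroke away)
#2 stroke→J2  (prefer integral on C1)
#3 stroke→J1  (C2 outputs effort q/C2)
#0 stroke→J2  (common-e at J1 fixed by 3)
#1 stroke→J3  (only one flow-in slot at J2)
#5 stroke→R1  (J3 effort already set via bond 1)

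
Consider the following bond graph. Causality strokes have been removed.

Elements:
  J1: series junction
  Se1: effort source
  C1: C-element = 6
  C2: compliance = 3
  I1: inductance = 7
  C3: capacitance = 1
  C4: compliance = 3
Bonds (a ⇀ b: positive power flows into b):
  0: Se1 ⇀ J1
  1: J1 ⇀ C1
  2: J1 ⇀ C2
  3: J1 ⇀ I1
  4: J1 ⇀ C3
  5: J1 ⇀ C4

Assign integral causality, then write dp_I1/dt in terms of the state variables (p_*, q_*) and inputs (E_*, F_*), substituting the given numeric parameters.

#0 →J1  (Se1 (Se) sets effort on bond)
#1 →J1  (C1 outputs effort q/C1)
#2 →J1  (C2 outputs effort q/C2)
#3 →I1  (I1: I, integral causality)
#4 →J1  (J1: bond 3 brought flow, rest push out)
#5 →J1  (1-jn J1 has f-setter on 3)

dp_I1/dt = E_Se1 - q_C1/6 - q_C2/3 - q_C3 - q_C4/3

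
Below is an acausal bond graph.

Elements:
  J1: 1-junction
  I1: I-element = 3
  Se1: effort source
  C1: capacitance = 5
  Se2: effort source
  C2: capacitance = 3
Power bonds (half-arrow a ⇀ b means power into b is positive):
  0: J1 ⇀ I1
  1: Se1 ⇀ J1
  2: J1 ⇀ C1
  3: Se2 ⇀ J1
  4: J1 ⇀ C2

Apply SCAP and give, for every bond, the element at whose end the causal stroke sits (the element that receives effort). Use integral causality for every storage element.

#0 stroke→I1
#1 stroke→J1
#2 stroke→J1
#3 stroke→J1
#4 stroke→J1

b1 →J1  (source Se1 imposes e)
b3 →J1  (Se2 fixes effort; stroke away)
b0 →I1  (I1 outputs flow p/I1)
b2 →J1  (J1: bond 0 brought flow, rest push out)
b4 →J1  (J1: bond 0 brought flow, rest push out)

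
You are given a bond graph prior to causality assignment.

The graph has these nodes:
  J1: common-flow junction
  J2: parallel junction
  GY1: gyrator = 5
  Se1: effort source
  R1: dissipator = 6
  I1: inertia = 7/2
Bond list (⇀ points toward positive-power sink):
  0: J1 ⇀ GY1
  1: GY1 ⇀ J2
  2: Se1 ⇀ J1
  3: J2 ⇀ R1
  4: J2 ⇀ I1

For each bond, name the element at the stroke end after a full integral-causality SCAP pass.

β2 stroke at J1  (Se1: effort source, stroke at far end)
β0 stroke at GY1  (J1 needs exactly one f-in)
β1 stroke at GY1  (GY1 both-in/both-out from 0)
β4 stroke at I1  (prefer integral on I1)
β3 stroke at J2  (closing 0-jn rule on J2)

b0 stroke→GY1
b1 stroke→GY1
b2 stroke→J1
b3 stroke→J2
b4 stroke→I1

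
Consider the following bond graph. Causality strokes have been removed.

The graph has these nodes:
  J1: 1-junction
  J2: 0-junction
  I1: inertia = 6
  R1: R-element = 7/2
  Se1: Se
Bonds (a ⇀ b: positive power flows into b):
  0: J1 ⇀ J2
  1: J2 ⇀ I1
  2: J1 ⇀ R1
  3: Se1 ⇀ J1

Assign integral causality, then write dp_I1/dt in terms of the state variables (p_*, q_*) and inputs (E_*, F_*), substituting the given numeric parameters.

dp_I1/dt = E_Se1 - 7*p_I1/12

b3 stroke→J1  (source Se1 imposes e)
b1 stroke→I1  (I1 integral (f out))
b0 stroke→J2  (only one effort-in slot at J2)
b2 stroke→J1  (J1: bond 0 brought flow, rest push out)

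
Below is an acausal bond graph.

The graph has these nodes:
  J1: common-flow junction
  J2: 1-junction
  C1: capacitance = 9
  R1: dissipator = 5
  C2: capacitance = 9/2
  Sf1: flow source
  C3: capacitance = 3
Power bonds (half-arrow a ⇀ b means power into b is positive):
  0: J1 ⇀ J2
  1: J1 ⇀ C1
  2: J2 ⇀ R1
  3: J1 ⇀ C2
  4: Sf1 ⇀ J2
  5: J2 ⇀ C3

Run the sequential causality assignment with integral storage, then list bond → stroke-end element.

#0 stroke at J2
#1 stroke at J1
#2 stroke at J2
#3 stroke at J1
#4 stroke at Sf1
#5 stroke at J2

b4 →Sf1  (Sf1: flow source, stroke at near end)
b0 →J2  (J2 flow already set via bond 4)
b2 →J2  (J2 flow already set via bond 4)
b5 →J2  (1-jn J2 has f-setter on 4)
b1 →J1  (J1 flow already set via bond 0)
b3 →J1  (J1 flow already set via bond 0)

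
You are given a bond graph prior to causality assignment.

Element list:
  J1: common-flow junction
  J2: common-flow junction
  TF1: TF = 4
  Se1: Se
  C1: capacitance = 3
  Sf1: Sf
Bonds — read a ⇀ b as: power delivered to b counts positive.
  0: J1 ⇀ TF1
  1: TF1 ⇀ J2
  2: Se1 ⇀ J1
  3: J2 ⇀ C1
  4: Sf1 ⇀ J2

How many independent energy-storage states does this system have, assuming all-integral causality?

β2 stroke→J1  (source Se1 imposes e)
β4 stroke→Sf1  (source Sf1 imposes f)
β0 stroke→TF1  (J1 needs exactly one f-in)
β1 stroke→J2  (J2 flow already set via bond 4)
β3 stroke→J2  (J2 flow already set via bond 4)

1  (C1 all integral)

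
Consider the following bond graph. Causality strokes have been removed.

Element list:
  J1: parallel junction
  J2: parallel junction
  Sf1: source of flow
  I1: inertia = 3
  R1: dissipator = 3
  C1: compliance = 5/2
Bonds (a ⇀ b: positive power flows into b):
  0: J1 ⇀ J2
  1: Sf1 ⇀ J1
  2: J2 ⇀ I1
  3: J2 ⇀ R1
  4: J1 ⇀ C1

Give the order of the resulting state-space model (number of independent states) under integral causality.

2  (C1, I1 all integral)

b1 stroke→Sf1  (source Sf1 imposes f)
b2 stroke→I1  (prefer integral on I1)
b4 stroke→J1  (C1 outputs effort q/C1)
b0 stroke→J2  (J1 effort already set via bond 4)
b3 stroke→R1  (0-jn J2 has e-setter on 0)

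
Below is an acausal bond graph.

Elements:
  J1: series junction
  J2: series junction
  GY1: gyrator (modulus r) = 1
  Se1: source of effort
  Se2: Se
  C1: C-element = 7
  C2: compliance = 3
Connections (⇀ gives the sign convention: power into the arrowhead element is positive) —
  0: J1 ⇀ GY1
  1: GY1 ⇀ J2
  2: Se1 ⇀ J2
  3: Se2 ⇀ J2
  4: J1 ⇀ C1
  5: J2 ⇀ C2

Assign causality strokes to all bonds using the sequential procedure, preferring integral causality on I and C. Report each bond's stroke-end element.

#2 stroke at J2  (Se1 fixes effort; stroke away)
#3 stroke at J2  (Se2 (Se) sets effort on bond)
#4 stroke at J1  (C1 outputs effort q/C1)
#0 stroke at GY1  (only one flow-in slot at J1)
#1 stroke at GY1  (through GY1, causality inverts; strokes same side of GY1)
#5 stroke at J2  (common-f at J2 fixed by 1)

b0 →GY1
b1 →GY1
b2 →J2
b3 →J2
b4 →J1
b5 →J2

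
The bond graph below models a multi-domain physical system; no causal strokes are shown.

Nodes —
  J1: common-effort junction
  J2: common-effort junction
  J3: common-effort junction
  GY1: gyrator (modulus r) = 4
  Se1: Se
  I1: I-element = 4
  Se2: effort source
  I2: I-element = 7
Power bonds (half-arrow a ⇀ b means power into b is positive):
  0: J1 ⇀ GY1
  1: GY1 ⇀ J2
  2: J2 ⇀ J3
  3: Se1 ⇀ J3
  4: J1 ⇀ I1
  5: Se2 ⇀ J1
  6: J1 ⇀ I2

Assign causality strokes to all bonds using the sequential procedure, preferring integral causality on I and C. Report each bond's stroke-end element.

b0 →GY1
b1 →GY1
b2 →J2
b3 →J3
b4 →I1
b5 →J1
b6 →I2

β3 |J3  (source Se1 imposes e)
β5 |J1  (Se2: effort source, stroke at far end)
β0 |GY1  (0-jn J1 has e-setter on 5)
β4 |I1  (J1 effort already set via bond 5)
β6 |I2  (J1 effort already set via bond 5)
β2 |J2  (J3 effort already set via bond 3)
β1 |GY1  (GY1: gyrator matches bond 0)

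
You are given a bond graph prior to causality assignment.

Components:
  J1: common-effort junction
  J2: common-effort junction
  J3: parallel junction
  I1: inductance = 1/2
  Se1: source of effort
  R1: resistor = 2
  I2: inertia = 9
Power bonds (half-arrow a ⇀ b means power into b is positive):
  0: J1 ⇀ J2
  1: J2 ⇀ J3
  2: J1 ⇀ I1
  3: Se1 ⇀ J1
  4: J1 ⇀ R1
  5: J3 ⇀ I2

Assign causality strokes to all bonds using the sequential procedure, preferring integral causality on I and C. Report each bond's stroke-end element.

b3 →J1  (Se1 fixes effort; stroke away)
b0 →J2  (J1: bond 3 brought effort, rest push out)
b2 →I1  (0-jn J1 has e-setter on 3)
b4 →R1  (0-jn J1 has e-setter on 3)
b1 →J3  (0-jn J2 has e-setter on 0)
b5 →I2  (J3 effort already set via bond 1)

b0 →J2
b1 →J3
b2 →I1
b3 →J1
b4 →R1
b5 →I2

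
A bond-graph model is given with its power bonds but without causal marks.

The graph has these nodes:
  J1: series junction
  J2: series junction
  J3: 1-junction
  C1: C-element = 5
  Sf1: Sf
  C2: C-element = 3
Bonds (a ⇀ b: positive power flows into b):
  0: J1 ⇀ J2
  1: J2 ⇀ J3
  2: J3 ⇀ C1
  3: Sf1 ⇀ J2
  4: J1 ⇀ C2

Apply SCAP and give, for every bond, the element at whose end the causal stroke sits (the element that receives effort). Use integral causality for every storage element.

b0 →J2
b1 →J2
b2 →J3
b3 →Sf1
b4 →J1

#3 stroke→Sf1  (Sf1 fixes flow; stroke at Sf1)
#0 stroke→J2  (J2 flow already set via bond 3)
#1 stroke→J2  (J2 flow already set via bond 3)
#2 stroke→J3  (1-jn J3 has f-setter on 1)
#4 stroke→J1  (J1 flow already set via bond 0)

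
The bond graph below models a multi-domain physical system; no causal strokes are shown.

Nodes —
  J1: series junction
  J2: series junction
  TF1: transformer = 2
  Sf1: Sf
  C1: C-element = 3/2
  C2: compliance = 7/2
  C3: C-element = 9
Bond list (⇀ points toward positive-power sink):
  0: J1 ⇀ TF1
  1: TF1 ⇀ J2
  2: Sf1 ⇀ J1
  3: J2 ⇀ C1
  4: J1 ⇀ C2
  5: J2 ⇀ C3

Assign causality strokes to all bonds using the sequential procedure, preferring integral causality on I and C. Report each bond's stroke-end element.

#0 stroke at J1
#1 stroke at TF1
#2 stroke at Sf1
#3 stroke at J2
#4 stroke at J1
#5 stroke at J2

#2 |Sf1  (Sf1: flow source, stroke at near end)
#0 |J1  (common-f at J1 fixed by 2)
#4 |J1  (1-jn J1 has f-setter on 2)
#1 |TF1  (TF1: transformer flips bond 0)
#3 |J2  (J2: bond 1 brought flow, rest push out)
#5 |J2  (1-jn J2 has f-setter on 1)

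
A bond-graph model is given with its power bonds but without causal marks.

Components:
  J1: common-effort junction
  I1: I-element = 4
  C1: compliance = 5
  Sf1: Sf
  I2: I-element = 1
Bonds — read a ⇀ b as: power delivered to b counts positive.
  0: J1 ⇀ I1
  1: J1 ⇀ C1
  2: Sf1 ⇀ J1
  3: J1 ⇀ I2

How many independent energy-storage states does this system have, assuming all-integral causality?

3  (C1, I1, I2 all integral)

b2 →Sf1  (Sf1 fixes flow; stroke at Sf1)
b0 →I1  (prefer integral on I1)
b1 →J1  (C1: C, integral causality)
b3 →I2  (J1: bond 1 brought effort, rest push out)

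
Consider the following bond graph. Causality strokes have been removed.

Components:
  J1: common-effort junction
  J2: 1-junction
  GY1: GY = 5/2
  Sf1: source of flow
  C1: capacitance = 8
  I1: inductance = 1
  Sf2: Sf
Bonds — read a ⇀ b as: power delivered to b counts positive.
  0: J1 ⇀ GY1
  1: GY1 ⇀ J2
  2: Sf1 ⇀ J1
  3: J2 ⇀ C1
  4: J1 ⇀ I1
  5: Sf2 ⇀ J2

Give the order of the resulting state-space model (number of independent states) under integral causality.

#2 stroke at Sf1  (Sf1 (Sf) sets flow on bond)
#5 stroke at Sf2  (Sf2 (Sf) sets flow on bond)
#1 stroke at J2  (1-jn J2 has f-setter on 5)
#3 stroke at J2  (J2 flow already set via bond 5)
#0 stroke at J1  (GY GY1: same side as bond 1)
#4 stroke at I1  (0-jn J1 has e-setter on 0)

2  (C1, I1 all integral)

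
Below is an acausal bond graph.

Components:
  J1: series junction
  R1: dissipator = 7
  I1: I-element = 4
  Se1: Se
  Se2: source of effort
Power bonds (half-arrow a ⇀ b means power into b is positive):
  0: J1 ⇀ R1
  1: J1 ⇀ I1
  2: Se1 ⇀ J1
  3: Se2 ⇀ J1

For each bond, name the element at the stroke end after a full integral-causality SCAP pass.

β0 |J1
β1 |I1
β2 |J1
β3 |J1

b2 stroke→J1  (source Se1 imposes e)
b3 stroke→J1  (Se2: effort source, stroke at far end)
b1 stroke→I1  (I1 outputs flow p/I1)
b0 stroke→J1  (common-f at J1 fixed by 1)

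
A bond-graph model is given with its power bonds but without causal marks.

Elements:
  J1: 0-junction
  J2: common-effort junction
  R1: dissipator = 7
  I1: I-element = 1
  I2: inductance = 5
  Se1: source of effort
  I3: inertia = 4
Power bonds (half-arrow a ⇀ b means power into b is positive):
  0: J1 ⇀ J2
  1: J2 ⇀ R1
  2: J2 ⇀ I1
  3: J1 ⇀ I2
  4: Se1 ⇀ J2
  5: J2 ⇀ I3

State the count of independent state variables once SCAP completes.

bond 4 stroke at J2  (Se1: effort source, stroke at far end)
bond 0 stroke at J1  (common-e at J2 fixed by 4)
bond 1 stroke at R1  (J2: bond 4 brought effort, rest push out)
bond 2 stroke at I1  (J2 effort already set via bond 4)
bond 5 stroke at I3  (common-e at J2 fixed by 4)
bond 3 stroke at I2  (0-jn J1 has e-setter on 0)

3  (I1, I2, I3 all integral)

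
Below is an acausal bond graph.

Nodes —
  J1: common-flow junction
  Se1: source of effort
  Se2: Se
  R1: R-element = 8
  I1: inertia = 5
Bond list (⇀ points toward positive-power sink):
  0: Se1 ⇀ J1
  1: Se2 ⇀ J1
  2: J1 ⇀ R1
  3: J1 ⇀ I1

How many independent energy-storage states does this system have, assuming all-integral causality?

β0 →J1  (Se1 fixes effort; stroke away)
β1 →J1  (Se2 fixes effort; stroke away)
β3 →I1  (I1 outputs flow p/I1)
β2 →J1  (J1 flow already set via bond 3)

1  (I1 all integral)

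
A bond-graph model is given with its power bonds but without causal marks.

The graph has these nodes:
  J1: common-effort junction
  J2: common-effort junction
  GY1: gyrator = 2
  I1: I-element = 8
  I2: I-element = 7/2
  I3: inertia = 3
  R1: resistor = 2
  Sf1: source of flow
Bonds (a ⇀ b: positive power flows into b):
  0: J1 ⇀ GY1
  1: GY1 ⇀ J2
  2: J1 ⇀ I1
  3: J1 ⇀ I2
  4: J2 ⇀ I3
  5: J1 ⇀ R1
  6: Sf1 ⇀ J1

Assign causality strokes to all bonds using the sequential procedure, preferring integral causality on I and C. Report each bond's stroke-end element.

b6 →Sf1  (Sf1 (Sf) sets flow on bond)
b2 →I1  (I1 integral (f out))
b3 →I2  (I2: I, integral causality)
b4 →I3  (I3: I, integral causality)
b1 →J2  (J2 needs exactly one e-in)
b0 →J1  (GY1 both-in/both-out from 1)
b5 →R1  (J1: bond 0 brought effort, rest push out)

#0 |J1
#1 |J2
#2 |I1
#3 |I2
#4 |I3
#5 |R1
#6 |Sf1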